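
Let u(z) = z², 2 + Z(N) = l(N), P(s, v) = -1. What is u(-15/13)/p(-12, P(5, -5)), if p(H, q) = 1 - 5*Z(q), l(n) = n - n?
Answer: 225/1859 ≈ 0.12103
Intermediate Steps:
l(n) = 0
Z(N) = -2 (Z(N) = -2 + 0 = -2)
p(H, q) = 11 (p(H, q) = 1 - 5*(-2) = 1 + 10 = 11)
u(-15/13)/p(-12, P(5, -5)) = (-15/13)²/11 = (-15*1/13)²*(1/11) = (-15/13)²*(1/11) = (225/169)*(1/11) = 225/1859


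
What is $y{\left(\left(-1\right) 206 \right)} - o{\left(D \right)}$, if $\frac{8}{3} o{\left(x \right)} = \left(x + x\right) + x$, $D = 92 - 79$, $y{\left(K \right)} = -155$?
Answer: $- \frac{1357}{8} \approx -169.63$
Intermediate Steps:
$D = 13$ ($D = 92 - 79 = 13$)
$o{\left(x \right)} = \frac{9 x}{8}$ ($o{\left(x \right)} = \frac{3 \left(\left(x + x\right) + x\right)}{8} = \frac{3 \left(2 x + x\right)}{8} = \frac{3 \cdot 3 x}{8} = \frac{9 x}{8}$)
$y{\left(\left(-1\right) 206 \right)} - o{\left(D \right)} = -155 - \frac{9}{8} \cdot 13 = -155 - \frac{117}{8} = - \frac{1357}{8}$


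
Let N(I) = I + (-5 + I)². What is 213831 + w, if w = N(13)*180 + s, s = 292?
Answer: 227983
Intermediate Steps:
w = 14152 (w = (13 + (-5 + 13)²)*180 + 292 = (13 + 8²)*180 + 292 = (13 + 64)*180 + 292 = 77*180 + 292 = 13860 + 292 = 14152)
213831 + w = 213831 + 14152 = 227983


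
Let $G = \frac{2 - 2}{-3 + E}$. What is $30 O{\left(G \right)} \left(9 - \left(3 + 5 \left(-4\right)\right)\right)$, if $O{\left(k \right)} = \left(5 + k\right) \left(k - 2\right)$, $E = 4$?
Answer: $-7800$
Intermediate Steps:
$G = 0$ ($G = \frac{2 - 2}{-3 + 4} = \frac{0}{1} = 0 \cdot 1 = 0$)
$O{\left(k \right)} = \left(-2 + k\right) \left(5 + k\right)$ ($O{\left(k \right)} = \left(5 + k\right) \left(-2 + k\right) = \left(-2 + k\right) \left(5 + k\right)$)
$30 O{\left(G \right)} \left(9 - \left(3 + 5 \left(-4\right)\right)\right) = 30 \left(-10 + 0^{2} + 3 \cdot 0\right) \left(9 - \left(3 + 5 \left(-4\right)\right)\right) = 30 \left(-10 + 0 + 0\right) \left(9 - \left(3 - 20\right)\right) = 30 \left(-10\right) \left(9 - -17\right) = - 300 \left(9 + 17\right) = \left(-300\right) 26 = -7800$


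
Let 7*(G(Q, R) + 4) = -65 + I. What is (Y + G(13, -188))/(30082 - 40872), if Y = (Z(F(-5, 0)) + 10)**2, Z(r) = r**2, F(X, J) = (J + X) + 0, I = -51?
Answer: -8431/75530 ≈ -0.11162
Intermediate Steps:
F(X, J) = J + X
G(Q, R) = -144/7 (G(Q, R) = -4 + (-65 - 51)/7 = -4 + (1/7)*(-116) = -4 - 116/7 = -144/7)
Y = 1225 (Y = ((0 - 5)**2 + 10)**2 = ((-5)**2 + 10)**2 = (25 + 10)**2 = 35**2 = 1225)
(Y + G(13, -188))/(30082 - 40872) = (1225 - 144/7)/(30082 - 40872) = (8431/7)/(-10790) = (8431/7)*(-1/10790) = -8431/75530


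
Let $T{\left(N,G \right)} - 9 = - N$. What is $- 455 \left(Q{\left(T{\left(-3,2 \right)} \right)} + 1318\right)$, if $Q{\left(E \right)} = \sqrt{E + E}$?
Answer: $-599690 - 910 \sqrt{6} \approx -6.0192 \cdot 10^{5}$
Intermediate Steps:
$T{\left(N,G \right)} = 9 - N$
$Q{\left(E \right)} = \sqrt{2} \sqrt{E}$ ($Q{\left(E \right)} = \sqrt{2 E} = \sqrt{2} \sqrt{E}$)
$- 455 \left(Q{\left(T{\left(-3,2 \right)} \right)} + 1318\right) = - 455 \left(\sqrt{2} \sqrt{9 - -3} + 1318\right) = - 455 \left(\sqrt{2} \sqrt{9 + 3} + 1318\right) = - 455 \left(\sqrt{2} \sqrt{12} + 1318\right) = - 455 \left(\sqrt{2} \cdot 2 \sqrt{3} + 1318\right) = - 455 \left(2 \sqrt{6} + 1318\right) = - 455 \left(1318 + 2 \sqrt{6}\right) = -599690 - 910 \sqrt{6}$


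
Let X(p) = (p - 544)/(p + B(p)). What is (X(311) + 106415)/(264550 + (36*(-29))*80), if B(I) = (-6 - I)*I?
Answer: 10458040773/17790904280 ≈ 0.58783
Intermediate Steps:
B(I) = I*(-6 - I)
X(p) = (-544 + p)/(p - p*(6 + p)) (X(p) = (p - 544)/(p - p*(6 + p)) = (-544 + p)/(p - p*(6 + p)))
(X(311) + 106415)/(264550 + (36*(-29))*80) = ((544 - 1*311)/(311*(5 + 311)) + 106415)/(264550 + (36*(-29))*80) = ((1/311)*(544 - 311)/316 + 106415)/(264550 - 1044*80) = ((1/311)*(1/316)*233 + 106415)/(264550 - 83520) = (233/98276 + 106415)/181030 = (10458040773/98276)*(1/181030) = 10458040773/17790904280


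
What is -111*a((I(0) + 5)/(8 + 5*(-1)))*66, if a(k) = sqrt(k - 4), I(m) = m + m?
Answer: -2442*I*sqrt(21) ≈ -11191.0*I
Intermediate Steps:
I(m) = 2*m
a(k) = sqrt(-4 + k)
-111*a((I(0) + 5)/(8 + 5*(-1)))*66 = -111*sqrt(-4 + (2*0 + 5)/(8 + 5*(-1)))*66 = -111*sqrt(-4 + (0 + 5)/(8 - 5))*66 = -111*sqrt(-4 + 5/3)*66 = -37*I*sqrt(21)*66 = -2442*I*sqrt(21)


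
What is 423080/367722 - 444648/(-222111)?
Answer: 14304309652/4537505619 ≈ 3.1525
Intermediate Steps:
423080/367722 - 444648/(-222111) = 423080*(1/367722) - 444648*(-1/222111) = 211540/183861 + 148216/74037 = 14304309652/4537505619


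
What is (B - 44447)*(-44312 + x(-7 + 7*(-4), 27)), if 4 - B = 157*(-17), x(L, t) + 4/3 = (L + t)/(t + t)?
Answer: 49981087136/27 ≈ 1.8512e+9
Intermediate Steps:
x(L, t) = -4/3 + (L + t)/(2*t) (x(L, t) = -4/3 + (L + t)/(t + t) = -4/3 + (L + t)/((2*t)) = -4/3 + (L + t)*(1/(2*t)) = -4/3 + (L + t)/(2*t))
B = 2673 (B = 4 - 157*(-17) = 4 - 1*(-2669) = 4 + 2669 = 2673)
(B - 44447)*(-44312 + x(-7 + 7*(-4), 27)) = (2673 - 44447)*(-44312 + (-5/6 + (1/2)*(-7 + 7*(-4))/27)) = -41774*(-44312 + (-5/6 + (1/2)*(-7 - 28)*(1/27))) = -41774*(-44312 + (-5/6 + (1/2)*(-35)*(1/27))) = -41774*(-44312 + (-5/6 - 35/54)) = -41774*(-44312 - 40/27) = -41774*(-1196464/27) = 49981087136/27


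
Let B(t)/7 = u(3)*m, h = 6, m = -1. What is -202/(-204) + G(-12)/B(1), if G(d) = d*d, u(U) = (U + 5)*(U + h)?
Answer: 503/714 ≈ 0.70448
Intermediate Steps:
u(U) = (5 + U)*(6 + U) (u(U) = (U + 5)*(U + 6) = (5 + U)*(6 + U))
G(d) = d²
B(t) = -504 (B(t) = 7*((30 + 3² + 11*3)*(-1)) = 7*((30 + 9 + 33)*(-1)) = 7*(72*(-1)) = 7*(-72) = -504)
-202/(-204) + G(-12)/B(1) = -202/(-204) + (-12)²/(-504) = -202*(-1/204) + 144*(-1/504) = 101/102 - 2/7 = 503/714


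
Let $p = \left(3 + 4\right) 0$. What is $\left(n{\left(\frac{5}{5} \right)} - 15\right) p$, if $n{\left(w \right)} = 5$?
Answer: $0$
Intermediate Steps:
$p = 0$ ($p = 7 \cdot 0 = 0$)
$\left(n{\left(\frac{5}{5} \right)} - 15\right) p = \left(5 - 15\right) 0 = \left(-10\right) 0 = 0$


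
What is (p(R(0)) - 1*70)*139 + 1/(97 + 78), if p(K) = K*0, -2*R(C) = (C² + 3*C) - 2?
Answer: -1702749/175 ≈ -9730.0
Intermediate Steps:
R(C) = 1 - 3*C/2 - C²/2 (R(C) = -((C² + 3*C) - 2)/2 = -(-2 + C² + 3*C)/2 = 1 - 3*C/2 - C²/2)
p(K) = 0
(p(R(0)) - 1*70)*139 + 1/(97 + 78) = (0 - 1*70)*139 + 1/(97 + 78) = (0 - 70)*139 + 1/175 = -70*139 + 1/175 = -9730 + 1/175 = -1702749/175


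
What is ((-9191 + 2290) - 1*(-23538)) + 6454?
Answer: 23091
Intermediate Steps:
((-9191 + 2290) - 1*(-23538)) + 6454 = (-6901 + 23538) + 6454 = 16637 + 6454 = 23091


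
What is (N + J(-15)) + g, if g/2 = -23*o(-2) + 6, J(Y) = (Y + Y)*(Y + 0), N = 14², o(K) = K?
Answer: 750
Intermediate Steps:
N = 196
J(Y) = 2*Y² (J(Y) = (2*Y)*Y = 2*Y²)
g = 104 (g = 2*(-23*(-2) + 6) = 2*(46 + 6) = 2*52 = 104)
(N + J(-15)) + g = (196 + 2*(-15)²) + 104 = (196 + 2*225) + 104 = (196 + 450) + 104 = 646 + 104 = 750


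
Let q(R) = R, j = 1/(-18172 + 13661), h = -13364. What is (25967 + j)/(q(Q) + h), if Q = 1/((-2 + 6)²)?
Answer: -1874194176/964555553 ≈ -1.9431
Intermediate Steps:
j = -1/4511 (j = 1/(-4511) = -1/4511 ≈ -0.00022168)
Q = 1/16 (Q = 1/(4²) = 1/16 ≈ 0.062500)
(25967 + j)/(q(Q) + h) = (25967 - 1/4511)/(1/16 - 13364) = 117137136/(4511*(-213823/16)) = (117137136/4511)*(-16/213823) = -1874194176/964555553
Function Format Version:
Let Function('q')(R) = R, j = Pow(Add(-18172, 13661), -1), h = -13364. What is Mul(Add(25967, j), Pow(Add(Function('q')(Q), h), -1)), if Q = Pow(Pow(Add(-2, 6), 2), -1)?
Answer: Rational(-1874194176, 964555553) ≈ -1.9431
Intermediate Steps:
j = Rational(-1, 4511) (j = Pow(-4511, -1) = Rational(-1, 4511) ≈ -0.00022168)
Q = Rational(1, 16) (Q = Pow(Pow(4, 2), -1) = Pow(16, -1) = Rational(1, 16) ≈ 0.062500)
Mul(Add(25967, j), Pow(Add(Function('q')(Q), h), -1)) = Mul(Add(25967, Rational(-1, 4511)), Pow(Add(Rational(1, 16), -13364), -1)) = Mul(Rational(117137136, 4511), Pow(Rational(-213823, 16), -1)) = Mul(Rational(117137136, 4511), Rational(-16, 213823)) = Rational(-1874194176, 964555553)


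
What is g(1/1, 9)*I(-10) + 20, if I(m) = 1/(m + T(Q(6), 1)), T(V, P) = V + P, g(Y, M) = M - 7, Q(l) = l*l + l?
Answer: 662/33 ≈ 20.061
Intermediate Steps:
Q(l) = l + l² (Q(l) = l² + l = l + l²)
g(Y, M) = -7 + M
T(V, P) = P + V
I(m) = 1/(43 + m) (I(m) = 1/(m + (1 + 6*(1 + 6))) = 1/(m + (1 + 6*7)) = 1/(m + (1 + 42)) = 1/(m + 43) = 1/(43 + m))
g(1/1, 9)*I(-10) + 20 = (-7 + 9)/(43 - 10) + 20 = 2/33 + 20 = 662/33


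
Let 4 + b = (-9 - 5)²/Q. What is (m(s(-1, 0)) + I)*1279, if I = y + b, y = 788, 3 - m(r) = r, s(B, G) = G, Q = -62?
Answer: 31078421/31 ≈ 1.0025e+6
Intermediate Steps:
m(r) = 3 - r
b = -222/31 (b = -4 + (-9 - 5)²/(-62) = -4 + (-14)²*(-1/62) = -4 + 196*(-1/62) = -4 - 98/31 = -222/31 ≈ -7.1613)
I = 24206/31 (I = 788 - 222/31 = 24206/31 ≈ 780.84)
(m(s(-1, 0)) + I)*1279 = ((3 - 1*0) + 24206/31)*1279 = ((3 + 0) + 24206/31)*1279 = (3 + 24206/31)*1279 = (24299/31)*1279 = 31078421/31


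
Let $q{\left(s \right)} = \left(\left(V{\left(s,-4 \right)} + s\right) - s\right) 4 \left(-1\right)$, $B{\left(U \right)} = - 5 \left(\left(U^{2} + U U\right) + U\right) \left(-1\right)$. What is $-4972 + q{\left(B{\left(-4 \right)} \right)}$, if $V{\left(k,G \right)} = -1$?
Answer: $-4968$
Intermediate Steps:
$B{\left(U \right)} = 5 U + 10 U^{2}$ ($B{\left(U \right)} = - 5 \left(\left(U^{2} + U^{2}\right) + U\right) \left(-1\right) = - 5 \left(2 U^{2} + U\right) \left(-1\right) = - 5 \left(U + 2 U^{2}\right) \left(-1\right) = \left(- 10 U^{2} - 5 U\right) \left(-1\right) = 5 U + 10 U^{2}$)
$q{\left(s \right)} = 4$ ($q{\left(s \right)} = \left(\left(-1 + s\right) - s\right) 4 \left(-1\right) = \left(-1\right) 4 \left(-1\right) = \left(-4\right) \left(-1\right) = 4$)
$-4972 + q{\left(B{\left(-4 \right)} \right)} = -4972 + 4 = -4968$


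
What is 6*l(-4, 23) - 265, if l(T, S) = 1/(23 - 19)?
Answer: -527/2 ≈ -263.50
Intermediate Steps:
l(T, S) = 1/4
6*l(-4, 23) - 265 = 6*(1/4) - 265 = 3/2 - 265 = -527/2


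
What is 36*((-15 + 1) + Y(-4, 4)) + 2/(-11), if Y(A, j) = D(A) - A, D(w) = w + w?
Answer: -7130/11 ≈ -648.18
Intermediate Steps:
D(w) = 2*w
Y(A, j) = A (Y(A, j) = 2*A - A = A)
36*((-15 + 1) + Y(-4, 4)) + 2/(-11) = 36*((-15 + 1) - 4) + 2/(-11) = 36*(-14 - 4) + 2*(-1/11) = 36*(-18) - 2/11 = -648 - 2/11 = -7130/11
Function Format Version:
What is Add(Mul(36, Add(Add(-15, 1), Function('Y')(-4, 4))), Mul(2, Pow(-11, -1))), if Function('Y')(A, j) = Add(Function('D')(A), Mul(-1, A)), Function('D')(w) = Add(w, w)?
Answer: Rational(-7130, 11) ≈ -648.18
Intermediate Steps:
Function('D')(w) = Mul(2, w)
Function('Y')(A, j) = A (Function('Y')(A, j) = Add(Mul(2, A), Mul(-1, A)) = A)
Add(Mul(36, Add(Add(-15, 1), Function('Y')(-4, 4))), Mul(2, Pow(-11, -1))) = Add(Mul(36, Add(Add(-15, 1), -4)), Mul(2, Pow(-11, -1))) = Add(Mul(36, Add(-14, -4)), Mul(2, Rational(-1, 11))) = Add(Mul(36, -18), Rational(-2, 11)) = Add(-648, Rational(-2, 11)) = Rational(-7130, 11)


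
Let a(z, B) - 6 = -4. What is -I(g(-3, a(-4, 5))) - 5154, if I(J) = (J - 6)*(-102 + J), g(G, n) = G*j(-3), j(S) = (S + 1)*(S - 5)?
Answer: -13254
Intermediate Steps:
j(S) = (1 + S)*(-5 + S)
a(z, B) = 2 (a(z, B) = 6 - 4 = 2)
g(G, n) = 16*G (g(G, n) = G*(-5 + (-3)**2 - 4*(-3)) = G*(-5 + 9 + 12) = G*16 = 16*G)
I(J) = (-102 + J)*(-6 + J) (I(J) = (-6 + J)*(-102 + J) = (-102 + J)*(-6 + J))
-I(g(-3, a(-4, 5))) - 5154 = -(612 + (16*(-3))**2 - 1728*(-3)) - 5154 = -(612 + (-48)**2 - 108*(-48)) - 5154 = -(612 + 2304 + 5184) - 5154 = -1*8100 - 5154 = -8100 - 5154 = -13254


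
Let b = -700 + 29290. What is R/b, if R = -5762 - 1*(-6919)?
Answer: 1157/28590 ≈ 0.040469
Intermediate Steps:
R = 1157 (R = -5762 + 6919 = 1157)
b = 28590
R/b = 1157/28590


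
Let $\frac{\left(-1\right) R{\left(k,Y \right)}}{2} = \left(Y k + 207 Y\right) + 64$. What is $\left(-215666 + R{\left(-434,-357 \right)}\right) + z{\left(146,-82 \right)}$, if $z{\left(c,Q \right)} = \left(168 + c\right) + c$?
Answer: $-377412$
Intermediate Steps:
$z{\left(c,Q \right)} = 168 + 2 c$
$R{\left(k,Y \right)} = -128 - 414 Y - 2 Y k$ ($R{\left(k,Y \right)} = - 2 \left(\left(Y k + 207 Y\right) + 64\right) = - 2 \left(\left(207 Y + Y k\right) + 64\right) = - 2 \left(64 + 207 Y + Y k\right) = -128 - 414 Y - 2 Y k$)
$\left(-215666 + R{\left(-434,-357 \right)}\right) + z{\left(146,-82 \right)} = \left(-215666 - \left(-147670 + 309876\right)\right) + \left(168 + 2 \cdot 146\right) = \left(-215666 - 162206\right) + \left(168 + 292\right) = \left(-215666 - 162206\right) + 460 = -377872 + 460 = -377412$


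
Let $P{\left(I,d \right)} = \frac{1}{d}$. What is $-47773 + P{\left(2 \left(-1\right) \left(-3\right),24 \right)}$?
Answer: $- \frac{1146551}{24} \approx -47773.0$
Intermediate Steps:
$-47773 + P{\left(2 \left(-1\right) \left(-3\right),24 \right)} = -47773 + \frac{1}{24} = - \frac{1146551}{24}$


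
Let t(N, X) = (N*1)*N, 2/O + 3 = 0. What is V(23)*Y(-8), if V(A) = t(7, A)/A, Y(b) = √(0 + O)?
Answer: 49*I*√6/69 ≈ 1.7395*I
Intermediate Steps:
O = -⅔ (O = 2/(-3 + 0) = 2/(-3) = 2*(-⅓) = -⅔ ≈ -0.66667)
t(N, X) = N² (t(N, X) = N*N = N²)
Y(b) = I*√6/3 (Y(b) = √(0 - ⅔) = √(-⅔) = I*√6/3)
V(A) = 49/A (V(A) = 7²/A = 49/A)
V(23)*Y(-8) = (49/23)*(I*√6/3) = (49*(1/23))*(I*√6/3) = 49*(I*√6/3)/23 = 49*I*√6/69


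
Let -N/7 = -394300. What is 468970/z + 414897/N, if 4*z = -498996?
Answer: -177520873021/49188530700 ≈ -3.6090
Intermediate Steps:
z = -124749 (z = (¼)*(-498996) = -124749)
N = 2760100 (N = -7*(-394300) = 2760100)
468970/z + 414897/N = 468970/(-124749) + 414897/2760100 = 468970*(-1/124749) + 414897*(1/2760100) = -468970/124749 + 59271/394300 = -177520873021/49188530700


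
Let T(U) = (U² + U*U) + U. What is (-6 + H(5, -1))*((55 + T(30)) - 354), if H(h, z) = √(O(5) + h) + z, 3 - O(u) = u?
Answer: -10717 + 1531*√3 ≈ -8065.2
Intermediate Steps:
O(u) = 3 - u
T(U) = U + 2*U² (T(U) = (U² + U²) + U = 2*U² + U = U + 2*U²)
H(h, z) = z + √(-2 + h) (H(h, z) = √((3 - 1*5) + h) + z = √((3 - 5) + h) + z = √(-2 + h) + z = z + √(-2 + h))
(-6 + H(5, -1))*((55 + T(30)) - 354) = (-6 + (-1 + √(-2 + 5)))*((55 + 30*(1 + 2*30)) - 354) = (-6 + (-1 + √3))*((55 + 30*(1 + 60)) - 354) = (-7 + √3)*((55 + 30*61) - 354) = (-7 + √3)*((55 + 1830) - 354) = (-7 + √3)*(1885 - 354) = (-7 + √3)*1531 = -10717 + 1531*√3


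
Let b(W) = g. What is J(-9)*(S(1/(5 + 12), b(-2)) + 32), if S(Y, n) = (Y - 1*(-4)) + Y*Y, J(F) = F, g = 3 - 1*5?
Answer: -93798/289 ≈ -324.56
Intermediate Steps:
g = -2 (g = 3 - 5 = -2)
b(W) = -2
S(Y, n) = 4 + Y + Y**2 (S(Y, n) = (Y + 4) + Y**2 = (4 + Y) + Y**2 = 4 + Y + Y**2)
J(-9)*(S(1/(5 + 12), b(-2)) + 32) = -9*((4 + 1/(5 + 12) + (1/(5 + 12))**2) + 32) = -9*((4 + 1/17 + (1/17)**2) + 32) = -9*((4 + 1/17 + 1/289) + 32) = -9*(1174/289 + 32) = -9*10422/289 = -93798/289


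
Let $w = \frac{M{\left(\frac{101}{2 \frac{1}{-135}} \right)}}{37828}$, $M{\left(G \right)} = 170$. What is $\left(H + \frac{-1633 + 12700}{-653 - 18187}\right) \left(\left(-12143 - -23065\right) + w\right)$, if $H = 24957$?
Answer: $\frac{32376323894570903}{118779920} \approx 2.7257 \cdot 10^{8}$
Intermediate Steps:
$w = \frac{85}{18914}$ ($w = \frac{170}{37828} = 170 \cdot \frac{1}{37828} = \frac{85}{18914} \approx 0.004494$)
$\left(H + \frac{-1633 + 12700}{-653 - 18187}\right) \left(\left(-12143 - -23065\right) + w\right) = \left(24957 + \frac{-1633 + 12700}{-653 - 18187}\right) \left(\left(-12143 - -23065\right) + \frac{85}{18914}\right) = \left(24957 + \frac{11067}{-18840}\right) \left(\left(-12143 + 23065\right) + \frac{85}{18914}\right) = \left(24957 + 11067 \left(- \frac{1}{18840}\right)\right) \left(10922 + \frac{85}{18914}\right) = \left(24957 - \frac{3689}{6280}\right) \frac{206578793}{18914} = \frac{156726271}{6280} \cdot \frac{206578793}{18914} = \frac{32376323894570903}{118779920}$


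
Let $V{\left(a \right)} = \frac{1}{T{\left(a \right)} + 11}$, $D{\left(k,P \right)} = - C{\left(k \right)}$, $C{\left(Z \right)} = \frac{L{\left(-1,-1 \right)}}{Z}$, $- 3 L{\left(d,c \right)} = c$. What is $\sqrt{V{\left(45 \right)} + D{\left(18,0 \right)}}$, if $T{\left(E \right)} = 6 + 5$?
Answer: $\frac{2 \sqrt{66}}{99} \approx 0.16412$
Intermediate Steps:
$L{\left(d,c \right)} = - \frac{c}{3}$
$T{\left(E \right)} = 11$
$C{\left(Z \right)} = \frac{1}{3 Z}$ ($C{\left(Z \right)} = \frac{\left(- \frac{1}{3}\right) \left(-1\right)}{Z} = \frac{1}{3 Z}$)
$D{\left(k,P \right)} = - \frac{1}{3 k}$
$V{\left(a \right)} = \frac{1}{22}$ ($V{\left(a \right)} = \frac{1}{11 + 11} = \frac{1}{22}$)
$\sqrt{V{\left(45 \right)} + D{\left(18,0 \right)}} = \sqrt{\frac{1}{22} - \frac{1}{3 \cdot 18}} = \sqrt{\frac{1}{22} - \frac{1}{54}} = \sqrt{\frac{8}{297}} = \frac{2 \sqrt{66}}{99}$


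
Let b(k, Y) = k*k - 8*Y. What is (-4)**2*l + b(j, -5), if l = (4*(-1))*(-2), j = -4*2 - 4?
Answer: 312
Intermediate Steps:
j = -12 (j = -8 - 4 = -12)
b(k, Y) = k**2 - 8*Y
l = 8 (l = -4*(-2) = 8)
(-4)**2*l + b(j, -5) = (-4)**2*8 + ((-12)**2 - 8*(-5)) = 16*8 + (144 + 40) = 128 + 184 = 312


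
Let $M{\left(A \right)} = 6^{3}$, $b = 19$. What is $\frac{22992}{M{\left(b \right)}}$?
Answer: $\frac{958}{9} \approx 106.44$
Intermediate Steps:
$M{\left(A \right)} = 216$
$\frac{22992}{M{\left(b \right)}} = \frac{22992}{216} = 22992 \cdot \frac{1}{216} = \frac{958}{9}$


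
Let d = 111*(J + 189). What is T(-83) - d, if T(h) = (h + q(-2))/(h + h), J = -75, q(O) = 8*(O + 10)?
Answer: -2100545/166 ≈ -12654.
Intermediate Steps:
q(O) = 80 + 8*O (q(O) = 8*(10 + O) = 80 + 8*O)
T(h) = (64 + h)/(2*h) (T(h) = (h + (80 + 8*(-2)))/(h + h) = (h + (80 - 16))/((2*h)) = (h + 64)*(1/(2*h)) = (64 + h)*(1/(2*h)) = (64 + h)/(2*h))
d = 12654 (d = 111*(-75 + 189) = 111*114 = 12654)
T(-83) - d = (½)*(64 - 83)/(-83) - 1*12654 = (½)*(-1/83)*(-19) - 12654 = 19/166 - 12654 = -2100545/166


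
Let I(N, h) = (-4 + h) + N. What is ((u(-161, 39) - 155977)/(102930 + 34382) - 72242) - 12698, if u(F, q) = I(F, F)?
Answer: -1666205369/19616 ≈ -84941.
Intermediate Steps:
I(N, h) = -4 + N + h
u(F, q) = -4 + 2*F (u(F, q) = -4 + F + F = -4 + 2*F)
((u(-161, 39) - 155977)/(102930 + 34382) - 72242) - 12698 = (((-4 + 2*(-161)) - 155977)/(102930 + 34382) - 72242) - 12698 = (((-4 - 322) - 155977)/137312 - 72242) - 12698 = ((-326 - 155977)*(1/137312) - 72242) - 12698 = (-156303*1/137312 - 72242) - 12698 = (-22329/19616 - 72242) - 12698 = -1417121401/19616 - 12698 = -1666205369/19616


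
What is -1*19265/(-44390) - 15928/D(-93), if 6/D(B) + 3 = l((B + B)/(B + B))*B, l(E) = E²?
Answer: 2262544397/8878 ≈ 2.5485e+5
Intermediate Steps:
D(B) = 6/(-3 + B) (D(B) = 6/(-3 + ((B + B)/(B + B))²*B) = 6/(-3 + ((2*B)/((2*B)))²*B) = 6/(-3 + ((2*B)*(1/(2*B)))²*B) = 6/(-3 + 1²*B) = 6/(-3 + 1*B) = 6/(-3 + B))
-1*19265/(-44390) - 15928/D(-93) = -1*19265/(-44390) - 15928/(6/(-3 - 93)) = -19265*(-1/44390) - 15928/(6/(-96)) = 3853/8878 - 15928/(6*(-1/96)) = 3853/8878 - 15928/(-1/16) = 3853/8878 - 15928*(-16) = 3853/8878 + 254848 = 2262544397/8878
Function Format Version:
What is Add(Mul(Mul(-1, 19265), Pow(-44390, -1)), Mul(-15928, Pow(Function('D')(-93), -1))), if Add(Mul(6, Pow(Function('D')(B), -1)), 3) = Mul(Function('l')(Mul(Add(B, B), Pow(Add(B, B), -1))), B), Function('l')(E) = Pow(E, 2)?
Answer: Rational(2262544397, 8878) ≈ 2.5485e+5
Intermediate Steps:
Function('D')(B) = Mul(6, Pow(Add(-3, B), -1)) (Function('D')(B) = Mul(6, Pow(Add(-3, Mul(Pow(Mul(Add(B, B), Pow(Add(B, B), -1)), 2), B)), -1)) = Mul(6, Pow(Add(-3, Mul(Pow(Mul(Mul(2, B), Pow(Mul(2, B), -1)), 2), B)), -1)) = Mul(6, Pow(Add(-3, Mul(Pow(Mul(Mul(2, B), Mul(Rational(1, 2), Pow(B, -1))), 2), B)), -1)) = Mul(6, Pow(Add(-3, Mul(Pow(1, 2), B)), -1)) = Mul(6, Pow(Add(-3, Mul(1, B)), -1)) = Mul(6, Pow(Add(-3, B), -1)))
Add(Mul(Mul(-1, 19265), Pow(-44390, -1)), Mul(-15928, Pow(Function('D')(-93), -1))) = Add(Mul(Mul(-1, 19265), Pow(-44390, -1)), Mul(-15928, Pow(Mul(6, Pow(Add(-3, -93), -1)), -1))) = Add(Mul(-19265, Rational(-1, 44390)), Mul(-15928, Pow(Mul(6, Pow(-96, -1)), -1))) = Add(Rational(3853, 8878), Mul(-15928, Pow(Mul(6, Rational(-1, 96)), -1))) = Add(Rational(3853, 8878), Mul(-15928, Pow(Rational(-1, 16), -1))) = Add(Rational(3853, 8878), Mul(-15928, -16)) = Add(Rational(3853, 8878), 254848) = Rational(2262544397, 8878)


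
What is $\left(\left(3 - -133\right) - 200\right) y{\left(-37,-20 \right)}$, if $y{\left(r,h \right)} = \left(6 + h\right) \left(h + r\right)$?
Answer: $-51072$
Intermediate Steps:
$\left(\left(3 - -133\right) - 200\right) y{\left(-37,-20 \right)} = \left(\left(3 - -133\right) - 200\right) \left(\left(-20\right)^{2} + 6 \left(-20\right) + 6 \left(-37\right) - -740\right) = \left(\left(3 + 133\right) - 200\right) \left(400 - 120 - 222 + 740\right) = \left(136 - 200\right) 798 = \left(-64\right) 798 = -51072$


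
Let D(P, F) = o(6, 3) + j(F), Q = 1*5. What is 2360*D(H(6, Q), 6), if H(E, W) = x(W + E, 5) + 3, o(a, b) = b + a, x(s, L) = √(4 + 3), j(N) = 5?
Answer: 33040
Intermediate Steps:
Q = 5
x(s, L) = √7
o(a, b) = a + b
H(E, W) = 3 + √7 (H(E, W) = √7 + 3 = 3 + √7)
D(P, F) = 14 (D(P, F) = (6 + 3) + 5 = 9 + 5 = 14)
2360*D(H(6, Q), 6) = 2360*14 = 33040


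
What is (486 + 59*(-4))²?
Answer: 62500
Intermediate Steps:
(486 + 59*(-4))² = (486 - 236)² = 250² = 62500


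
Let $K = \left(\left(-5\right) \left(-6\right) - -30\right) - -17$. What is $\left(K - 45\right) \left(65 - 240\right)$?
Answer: $-5600$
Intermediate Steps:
$K = 77$ ($K = \left(30 + 30\right) + 17 = 60 + 17 = 77$)
$\left(K - 45\right) \left(65 - 240\right) = \left(77 - 45\right) \left(65 - 240\right) = 32 \left(-175\right) = -5600$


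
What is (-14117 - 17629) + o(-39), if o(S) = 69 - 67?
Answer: -31744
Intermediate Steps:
o(S) = 2
(-14117 - 17629) + o(-39) = (-14117 - 17629) + 2 = -31746 + 2 = -31744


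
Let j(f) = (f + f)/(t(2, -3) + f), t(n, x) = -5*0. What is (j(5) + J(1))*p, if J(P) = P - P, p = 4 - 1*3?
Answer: 2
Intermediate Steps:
t(n, x) = 0
p = 1 (p = 4 - 3 = 1)
J(P) = 0
j(f) = 2 (j(f) = (f + f)/(0 + f) = (2*f)/f = 2)
(j(5) + J(1))*p = (2 + 0)*1 = 2*1 = 2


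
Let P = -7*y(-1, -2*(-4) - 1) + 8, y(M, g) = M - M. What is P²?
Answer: 64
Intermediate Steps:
y(M, g) = 0
P = 8 (P = -7*0 + 8 = 0 + 8 = 8)
P² = 8² = 64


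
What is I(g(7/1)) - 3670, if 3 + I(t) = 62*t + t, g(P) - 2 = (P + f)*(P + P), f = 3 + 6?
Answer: 10565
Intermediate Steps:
f = 9
g(P) = 2 + 2*P*(9 + P) (g(P) = 2 + (P + 9)*(P + P) = 2 + (9 + P)*(2*P) = 2 + 2*P*(9 + P))
I(t) = -3 + 63*t (I(t) = -3 + (62*t + t) = -3 + 63*t)
I(g(7/1)) - 3670 = (-3 + 63*(2 + 2*(7/1)² + 18*(7/1))) - 3670 = (-3 + 63*(2 + 2*(7*1)² + 18*(7*1))) - 3670 = (-3 + 63*(2 + 2*7² + 18*7)) - 3670 = (-3 + 63*(2 + 2*49 + 126)) - 3670 = (-3 + 63*(2 + 98 + 126)) - 3670 = (-3 + 63*226) - 3670 = (-3 + 14238) - 3670 = 14235 - 3670 = 10565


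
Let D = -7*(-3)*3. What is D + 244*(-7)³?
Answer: -83629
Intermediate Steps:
D = 63 (D = 21*3 = 63)
D + 244*(-7)³ = 63 + 244*(-7)³ = 63 + 244*(-343) = 63 - 83692 = -83629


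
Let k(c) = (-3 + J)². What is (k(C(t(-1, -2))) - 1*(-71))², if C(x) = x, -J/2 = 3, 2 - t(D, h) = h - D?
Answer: 23104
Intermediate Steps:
t(D, h) = 2 + D - h (t(D, h) = 2 - (h - D) = 2 + (D - h) = 2 + D - h)
J = -6 (J = -2*3 = -6)
k(c) = 81 (k(c) = (-3 - 6)² = (-9)² = 81)
(k(C(t(-1, -2))) - 1*(-71))² = (81 - 1*(-71))² = (81 + 71)² = 152² = 23104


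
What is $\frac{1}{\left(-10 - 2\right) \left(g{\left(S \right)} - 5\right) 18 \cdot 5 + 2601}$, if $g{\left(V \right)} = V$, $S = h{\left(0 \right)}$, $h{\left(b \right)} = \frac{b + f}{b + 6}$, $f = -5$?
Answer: $\frac{1}{8901} \approx 0.00011235$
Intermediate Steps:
$h{\left(b \right)} = \frac{-5 + b}{6 + b}$ ($h{\left(b \right)} = \frac{b - 5}{b + 6} = \frac{-5 + b}{6 + b}$)
$S = - \frac{5}{6}$ ($S = \frac{-5 + 0}{6 + 0} = \frac{1}{6} \left(-5\right) = - \frac{5}{6} \approx -0.83333$)
$\frac{1}{\left(-10 - 2\right) \left(g{\left(S \right)} - 5\right) 18 \cdot 5 + 2601} = \frac{1}{\left(-10 - 2\right) \left(- \frac{5}{6} - 5\right) 18 \cdot 5 + 2601} = \frac{1}{\left(-12\right) \left(- \frac{35}{6}\right) 18 \cdot 5 + 2601} = \frac{1}{70 \cdot 18 \cdot 5 + 2601} = \frac{1}{1260 \cdot 5 + 2601} = \frac{1}{6300 + 2601} = \frac{1}{8901}$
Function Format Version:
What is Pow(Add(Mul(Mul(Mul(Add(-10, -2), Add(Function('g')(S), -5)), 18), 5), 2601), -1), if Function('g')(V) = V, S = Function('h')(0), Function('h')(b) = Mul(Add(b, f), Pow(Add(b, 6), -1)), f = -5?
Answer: Rational(1, 8901) ≈ 0.00011235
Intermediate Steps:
Function('h')(b) = Mul(Pow(Add(6, b), -1), Add(-5, b)) (Function('h')(b) = Mul(Add(b, -5), Pow(Add(b, 6), -1)) = Mul(Add(-5, b), Pow(Add(6, b), -1)) = Mul(Pow(Add(6, b), -1), Add(-5, b)))
S = Rational(-5, 6) (S = Mul(Pow(Add(6, 0), -1), Add(-5, 0)) = Mul(Pow(6, -1), -5) = Mul(Rational(1, 6), -5) = Rational(-5, 6) ≈ -0.83333)
Pow(Add(Mul(Mul(Mul(Add(-10, -2), Add(Function('g')(S), -5)), 18), 5), 2601), -1) = Pow(Add(Mul(Mul(Mul(Add(-10, -2), Add(Rational(-5, 6), -5)), 18), 5), 2601), -1) = Pow(Add(Mul(Mul(Mul(-12, Rational(-35, 6)), 18), 5), 2601), -1) = Pow(Add(Mul(Mul(70, 18), 5), 2601), -1) = Pow(Add(Mul(1260, 5), 2601), -1) = Pow(Add(6300, 2601), -1) = Pow(8901, -1) = Rational(1, 8901)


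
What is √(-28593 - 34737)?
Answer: I*√63330 ≈ 251.65*I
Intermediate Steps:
√(-28593 - 34737) = √(-63330) = I*√63330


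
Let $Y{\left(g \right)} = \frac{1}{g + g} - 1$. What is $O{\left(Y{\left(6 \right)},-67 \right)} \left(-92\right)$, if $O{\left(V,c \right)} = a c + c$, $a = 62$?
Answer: $388332$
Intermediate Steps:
$Y{\left(g \right)} = -1 + \frac{1}{2 g}$ ($Y{\left(g \right)} = \frac{1}{2 g} - 1 = -1 + \frac{1}{2 g}$)
$O{\left(V,c \right)} = 63 c$ ($O{\left(V,c \right)} = 62 c + c = 63 c$)
$O{\left(Y{\left(6 \right)},-67 \right)} \left(-92\right) = 63 \left(-67\right) \left(-92\right) = \left(-4221\right) \left(-92\right) = 388332$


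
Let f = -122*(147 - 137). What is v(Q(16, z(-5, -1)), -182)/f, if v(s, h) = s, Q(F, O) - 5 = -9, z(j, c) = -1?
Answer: 1/305 ≈ 0.0032787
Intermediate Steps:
f = -1220 (f = -122*10 = -1220)
Q(F, O) = -4 (Q(F, O) = 5 - 9 = -4)
v(Q(16, z(-5, -1)), -182)/f = -4/(-1220) = -4*(-1/1220) = 1/305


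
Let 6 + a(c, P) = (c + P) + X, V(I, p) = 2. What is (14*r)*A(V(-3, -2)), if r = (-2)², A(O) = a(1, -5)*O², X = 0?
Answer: -2240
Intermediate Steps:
a(c, P) = -6 + P + c (a(c, P) = -6 + ((c + P) + 0) = -6 + ((P + c) + 0) = -6 + (P + c) = -6 + P + c)
A(O) = -10*O² (A(O) = (-6 - 5 + 1)*O² = -10*O²)
r = 4
(14*r)*A(V(-3, -2)) = (14*4)*(-10*2²) = 56*(-10*4) = 56*(-40) = -2240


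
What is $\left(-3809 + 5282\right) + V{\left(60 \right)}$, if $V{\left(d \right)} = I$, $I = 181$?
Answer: $1654$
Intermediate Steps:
$V{\left(d \right)} = 181$
$\left(-3809 + 5282\right) + V{\left(60 \right)} = \left(-3809 + 5282\right) + 181 = 1473 + 181 = 1654$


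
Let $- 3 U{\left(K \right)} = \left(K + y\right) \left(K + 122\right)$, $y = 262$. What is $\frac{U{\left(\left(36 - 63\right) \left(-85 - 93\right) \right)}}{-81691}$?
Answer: $\frac{24975104}{245073} \approx 101.91$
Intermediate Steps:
$U{\left(K \right)} = - \frac{\left(122 + K\right) \left(262 + K\right)}{3}$ ($U{\left(K \right)} = - \frac{\left(K + 262\right) \left(K + 122\right)}{3} = - \frac{\left(262 + K\right) \left(122 + K\right)}{3} = - \frac{\left(122 + K\right) \left(262 + K\right)}{3}$)
$\frac{U{\left(\left(36 - 63\right) \left(-85 - 93\right) \right)}}{-81691} = \frac{- \frac{31964}{3} - 128 \left(36 - 63\right) \left(-85 - 93\right) - \frac{\left(\left(36 - 63\right) \left(-85 - 93\right)\right)^{2}}{3}}{-81691} = \left(- \frac{31964}{3} - 128 \left(\left(-27\right) \left(-178\right)\right) - \frac{\left(\left(-27\right) \left(-178\right)\right)^{2}}{3}\right) \left(- \frac{1}{81691}\right) = \left(- \frac{31964}{3} - 615168 - \frac{4806^{2}}{3}\right) \left(- \frac{1}{81691}\right) = \left(- \frac{31964}{3} - 615168 - 7699212\right) \left(- \frac{1}{81691}\right) = \left(- \frac{24975104}{3}\right) \left(- \frac{1}{81691}\right) = \frac{24975104}{245073}$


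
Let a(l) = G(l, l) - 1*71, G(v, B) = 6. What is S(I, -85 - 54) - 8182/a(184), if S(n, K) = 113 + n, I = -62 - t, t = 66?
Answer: 7207/65 ≈ 110.88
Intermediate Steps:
I = -128 (I = -62 - 1*66 = -62 - 66 = -128)
a(l) = -65 (a(l) = 6 - 1*71 = 6 - 71 = -65)
S(I, -85 - 54) - 8182/a(184) = (113 - 128) - 8182/(-65) = -15 - 8182*(-1)/65 = -15 - 1*(-8182/65) = -15 + 8182/65 = 7207/65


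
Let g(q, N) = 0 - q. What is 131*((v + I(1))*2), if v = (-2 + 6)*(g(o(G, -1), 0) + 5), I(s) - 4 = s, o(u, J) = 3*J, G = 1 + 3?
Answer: 9694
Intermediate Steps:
G = 4
I(s) = 4 + s
g(q, N) = -q
v = 32 (v = (-2 + 6)*(-3*(-1) + 5) = 4*(-1*(-3) + 5) = 4*(3 + 5) = 4*8 = 32)
131*((v + I(1))*2) = 131*((32 + (4 + 1))*2) = 131*((32 + 5)*2) = 131*(37*2) = 131*74 = 9694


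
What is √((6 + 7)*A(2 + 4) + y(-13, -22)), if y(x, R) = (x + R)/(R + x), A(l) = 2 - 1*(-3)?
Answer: √66 ≈ 8.1240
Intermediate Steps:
A(l) = 5 (A(l) = 2 + 3 = 5)
y(x, R) = 1 (y(x, R) = (R + x)/(R + x) = 1)
√((6 + 7)*A(2 + 4) + y(-13, -22)) = √((6 + 7)*5 + 1) = √(13*5 + 1) = √(65 + 1) = √66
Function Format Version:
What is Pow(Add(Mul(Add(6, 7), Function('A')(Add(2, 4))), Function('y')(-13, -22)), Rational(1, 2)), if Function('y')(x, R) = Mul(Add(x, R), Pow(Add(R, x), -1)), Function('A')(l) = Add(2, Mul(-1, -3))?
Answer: Pow(66, Rational(1, 2)) ≈ 8.1240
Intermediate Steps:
Function('A')(l) = 5 (Function('A')(l) = Add(2, 3) = 5)
Function('y')(x, R) = 1 (Function('y')(x, R) = Mul(Add(R, x), Pow(Add(R, x), -1)) = 1)
Pow(Add(Mul(Add(6, 7), Function('A')(Add(2, 4))), Function('y')(-13, -22)), Rational(1, 2)) = Pow(Add(Mul(Add(6, 7), 5), 1), Rational(1, 2)) = Pow(Add(Mul(13, 5), 1), Rational(1, 2)) = Pow(Add(65, 1), Rational(1, 2)) = Pow(66, Rational(1, 2))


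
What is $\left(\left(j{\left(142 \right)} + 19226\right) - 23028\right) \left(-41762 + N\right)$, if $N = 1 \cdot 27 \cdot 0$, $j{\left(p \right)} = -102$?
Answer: $163038848$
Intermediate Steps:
$N = 0$ ($N = 27 \cdot 0 = 0$)
$\left(\left(j{\left(142 \right)} + 19226\right) - 23028\right) \left(-41762 + N\right) = \left(\left(-102 + 19226\right) - 23028\right) \left(-41762 + 0\right) = \left(19124 - 23028\right) \left(-41762\right) = \left(-3904\right) \left(-41762\right) = 163038848$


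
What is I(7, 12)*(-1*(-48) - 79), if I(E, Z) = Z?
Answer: -372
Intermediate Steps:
I(7, 12)*(-1*(-48) - 79) = 12*(-1*(-48) - 79) = 12*(48 - 79) = 12*(-31) = -372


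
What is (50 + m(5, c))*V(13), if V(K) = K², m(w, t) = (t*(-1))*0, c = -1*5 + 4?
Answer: 8450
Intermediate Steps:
c = -1 (c = -5 + 4 = -1)
m(w, t) = 0 (m(w, t) = -t*0 = 0)
(50 + m(5, c))*V(13) = (50 + 0)*13² = 50*169 = 8450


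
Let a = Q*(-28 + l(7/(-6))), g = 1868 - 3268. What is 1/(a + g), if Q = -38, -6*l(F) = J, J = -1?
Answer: -3/1027 ≈ -0.0029211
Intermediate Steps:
l(F) = ⅙ (l(F) = -⅙*(-1) = ⅙)
g = -1400
a = 3173/3 (a = -38*(-28 + ⅙) = -38*(-167/6) = 3173/3 ≈ 1057.7)
1/(a + g) = 1/(3173/3 - 1400) = 1/(-1027/3) = -3/1027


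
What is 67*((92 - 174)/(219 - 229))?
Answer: 2747/5 ≈ 549.40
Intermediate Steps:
67*((92 - 174)/(219 - 229)) = 67*(-82/(-10)) = 67*(-82*(-⅒)) = 67*(41/5) = 2747/5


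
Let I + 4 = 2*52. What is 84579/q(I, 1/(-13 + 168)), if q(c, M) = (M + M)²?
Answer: 2032010475/4 ≈ 5.0800e+8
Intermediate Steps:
I = 100 (I = -4 + 2*52 = -4 + 104 = 100)
q(c, M) = 4*M² (q(c, M) = (2*M)² = 4*M²)
84579/q(I, 1/(-13 + 168)) = 84579/((4*(1/(-13 + 168))²)) = 84579/((4*(1/155)²)) = 84579/((4*(1/24025))) = 84579/(4/24025) = 84579*(24025/4) = 2032010475/4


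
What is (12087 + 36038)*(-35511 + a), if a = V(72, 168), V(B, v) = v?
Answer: -1700881875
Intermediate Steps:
a = 168
(12087 + 36038)*(-35511 + a) = (12087 + 36038)*(-35511 + 168) = 48125*(-35343) = -1700881875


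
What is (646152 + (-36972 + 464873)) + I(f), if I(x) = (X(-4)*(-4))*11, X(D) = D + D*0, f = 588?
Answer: 1074229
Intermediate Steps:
X(D) = D (X(D) = D + 0 = D)
I(x) = 176 (I(x) = -4*(-4)*11 = 16*11 = 176)
(646152 + (-36972 + 464873)) + I(f) = (646152 + (-36972 + 464873)) + 176 = (646152 + 427901) + 176 = 1074053 + 176 = 1074229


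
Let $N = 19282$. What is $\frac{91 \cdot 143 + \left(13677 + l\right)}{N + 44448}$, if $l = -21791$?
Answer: $\frac{4899}{63730} \approx 0.076871$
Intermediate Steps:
$\frac{91 \cdot 143 + \left(13677 + l\right)}{N + 44448} = \frac{91 \cdot 143 + \left(13677 - 21791\right)}{19282 + 44448} = \frac{13013 - 8114}{63730} = 4899 \cdot \frac{1}{63730} = \frac{4899}{63730}$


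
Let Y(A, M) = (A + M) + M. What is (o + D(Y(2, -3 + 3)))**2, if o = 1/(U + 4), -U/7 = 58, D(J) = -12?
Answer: 23280625/161604 ≈ 144.06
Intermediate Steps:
Y(A, M) = A + 2*M
U = -406 (U = -7*58 = -406)
o = -1/402 (o = 1/(-406 + 4) = 1/(-402) = -1/402 ≈ -0.0024876)
(o + D(Y(2, -3 + 3)))**2 = (-1/402 - 12)**2 = (-4825/402)**2 = 23280625/161604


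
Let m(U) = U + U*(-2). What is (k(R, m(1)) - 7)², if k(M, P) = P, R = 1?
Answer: 64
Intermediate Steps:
m(U) = -U (m(U) = U - 2*U = -U)
(k(R, m(1)) - 7)² = (-1*1 - 7)² = (-1 - 7)² = (-8)² = 64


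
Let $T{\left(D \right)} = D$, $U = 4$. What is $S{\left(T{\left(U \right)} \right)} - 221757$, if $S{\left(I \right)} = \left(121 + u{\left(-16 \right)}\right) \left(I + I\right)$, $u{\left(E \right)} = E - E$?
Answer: $-220789$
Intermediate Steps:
$u{\left(E \right)} = 0$
$S{\left(I \right)} = 242 I$ ($S{\left(I \right)} = \left(121 + 0\right) \left(I + I\right) = 121 \cdot 2 I = 242 I$)
$S{\left(T{\left(U \right)} \right)} - 221757 = 242 \cdot 4 - 221757 = 968 - 221757 = -220789$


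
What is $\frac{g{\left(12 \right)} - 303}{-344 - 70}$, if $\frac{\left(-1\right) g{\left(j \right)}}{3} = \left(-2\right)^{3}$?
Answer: $\frac{31}{46} \approx 0.67391$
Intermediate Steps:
$g{\left(j \right)} = 24$ ($g{\left(j \right)} = - 3 \left(-2\right)^{3} = \left(-3\right) \left(-8\right) = 24$)
$\frac{g{\left(12 \right)} - 303}{-344 - 70} = \frac{24 - 303}{-344 - 70} = - \frac{279}{-414} = \left(-279\right) \left(- \frac{1}{414}\right) = \frac{31}{46}$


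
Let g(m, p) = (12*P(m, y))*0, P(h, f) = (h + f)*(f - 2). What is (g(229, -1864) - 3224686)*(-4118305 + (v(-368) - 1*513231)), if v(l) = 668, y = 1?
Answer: 14933095207448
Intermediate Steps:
P(h, f) = (-2 + f)*(f + h) (P(h, f) = (f + h)*(-2 + f) = (-2 + f)*(f + h))
g(m, p) = 0 (g(m, p) = (12*(1² - 2*1 - 2*m + 1*m))*0 = (12*(1 - 2 - 2*m + m))*0 = (12*(-1 - m))*0 = (-12 - 12*m)*0 = 0)
(g(229, -1864) - 3224686)*(-4118305 + (v(-368) - 1*513231)) = (0 - 3224686)*(-4118305 + (668 - 1*513231)) = -3224686*(-4118305 + (668 - 513231)) = -3224686*(-4118305 - 512563) = -3224686*(-4630868) = 14933095207448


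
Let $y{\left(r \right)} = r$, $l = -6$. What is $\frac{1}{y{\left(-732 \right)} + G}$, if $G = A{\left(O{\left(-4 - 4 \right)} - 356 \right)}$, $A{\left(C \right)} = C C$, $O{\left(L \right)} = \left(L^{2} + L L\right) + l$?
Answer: $\frac{1}{54024} \approx 1.851 \cdot 10^{-5}$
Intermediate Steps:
$O{\left(L \right)} = -6 + 2 L^{2}$ ($O{\left(L \right)} = \left(L^{2} + L L\right) - 6 = \left(L^{2} + L^{2}\right) - 6 = 2 L^{2} - 6 = -6 + 2 L^{2}$)
$A{\left(C \right)} = C^{2}$
$G = 54756$ ($G = \left(\left(-6 + 2 \left(-4 - 4\right)^{2}\right) - 356\right)^{2} = \left(\left(-6 + 2 \left(-8\right)^{2}\right) - 356\right)^{2} = \left(\left(-6 + 2 \cdot 64\right) - 356\right)^{2} = \left(\left(-6 + 128\right) - 356\right)^{2} = \left(122 - 356\right)^{2} = \left(-234\right)^{2} = 54756$)
$\frac{1}{y{\left(-732 \right)} + G} = \frac{1}{-732 + 54756} = \frac{1}{54024}$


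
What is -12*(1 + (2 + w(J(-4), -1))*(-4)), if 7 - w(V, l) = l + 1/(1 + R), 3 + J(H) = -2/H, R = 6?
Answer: 3228/7 ≈ 461.14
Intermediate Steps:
J(H) = -3 - 2/H
w(V, l) = 48/7 - l (w(V, l) = 7 - (l + 1/(1 + 6)) = 7 - (l + 1/7) = 7 - (l + ⅐) = 7 - (⅐ + l) = 7 + (-⅐ - l) = 48/7 - l)
-12*(1 + (2 + w(J(-4), -1))*(-4)) = -12*(1 + (2 + (48/7 - 1*(-1)))*(-4)) = -12*(1 + (2 + (48/7 + 1))*(-4)) = -12*(1 + (2 + 55/7)*(-4)) = -12*(1 + (69/7)*(-4)) = -12*(1 - 276/7) = -12*(-269/7) = 3228/7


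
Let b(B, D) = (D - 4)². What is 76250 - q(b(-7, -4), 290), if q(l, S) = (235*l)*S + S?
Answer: -4285640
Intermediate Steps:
b(B, D) = (-4 + D)²
q(l, S) = S + 235*S*l (q(l, S) = 235*S*l + S = S + 235*S*l)
76250 - q(b(-7, -4), 290) = 76250 - 290*(1 + 235*(-4 - 4)²) = 76250 - 290*(1 + 235*(-8)²) = 76250 - 290*(1 + 235*64) = 76250 - 290*(1 + 15040) = 76250 - 290*15041 = 76250 - 1*4361890 = 76250 - 4361890 = -4285640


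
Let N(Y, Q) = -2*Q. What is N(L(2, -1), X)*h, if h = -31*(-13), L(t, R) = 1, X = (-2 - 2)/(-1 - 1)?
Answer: -1612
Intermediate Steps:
X = 2 (X = -4/(-2) = -4*(-1/2) = 2)
h = 403
N(L(2, -1), X)*h = -2*2*403 = -4*403 = -1612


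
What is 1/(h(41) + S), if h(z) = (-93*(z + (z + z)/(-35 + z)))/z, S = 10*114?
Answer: 1/1016 ≈ 0.00098425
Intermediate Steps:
S = 1140
h(z) = (-93*z - 186*z/(-35 + z))/z (h(z) = (-93*(z + (2*z)/(-35 + z)))/z = (-93*(z + 2*z/(-35 + z)))/z = (-93*z - 186*z/(-35 + z))/z)
1/(h(41) + S) = 1/(93*(33 - 1*41)/(-35 + 41) + 1140) = 1/(93*(33 - 41)/6 + 1140) = 1/(93*(1/6)*(-8) + 1140) = 1/(-124 + 1140) = 1/1016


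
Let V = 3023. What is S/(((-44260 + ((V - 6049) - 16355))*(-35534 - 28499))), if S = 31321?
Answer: 31321/4075124153 ≈ 7.6859e-6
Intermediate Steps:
S/(((-44260 + ((V - 6049) - 16355))*(-35534 - 28499))) = 31321/(((-44260 + ((3023 - 6049) - 16355))*(-35534 - 28499))) = 31321/(((-44260 + (-3026 - 16355))*(-64033))) = 31321/(((-44260 - 19381)*(-64033))) = 31321/((-63641*(-64033))) = 31321/4075124153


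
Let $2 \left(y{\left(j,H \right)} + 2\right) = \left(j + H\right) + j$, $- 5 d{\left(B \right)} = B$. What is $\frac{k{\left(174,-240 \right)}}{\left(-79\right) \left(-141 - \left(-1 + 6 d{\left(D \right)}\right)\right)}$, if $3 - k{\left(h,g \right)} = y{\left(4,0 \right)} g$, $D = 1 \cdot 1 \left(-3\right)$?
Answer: $\frac{2415}{56722} \approx 0.042576$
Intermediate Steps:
$D = -3$ ($D = 1 \left(-3\right) = -3$)
$d{\left(B \right)} = - \frac{B}{5}$
$y{\left(j,H \right)} = -2 + j + \frac{H}{2}$ ($y{\left(j,H \right)} = -2 + \frac{\left(j + H\right) + j}{2} = -2 + \frac{\left(H + j\right) + j}{2} = -2 + \frac{H + 2 j}{2} = -2 + \left(j + \frac{H}{2}\right) = -2 + j + \frac{H}{2}$)
$k{\left(h,g \right)} = 3 - 2 g$ ($k{\left(h,g \right)} = 3 - \left(-2 + 4 + \frac{1}{2} \cdot 0\right) g = 3 - \left(-2 + 4 + 0\right) g = 3 - 2 g$)
$\frac{k{\left(174,-240 \right)}}{\left(-79\right) \left(-141 - \left(-1 + 6 d{\left(D \right)}\right)\right)} = \frac{3 - -480}{\left(-79\right) \left(-141 + \left(1 - 6 \left(\left(- \frac{1}{5}\right) \left(-3\right)\right)\right)\right)} = \frac{3 + 480}{\left(-79\right) \left(-141 + \left(1 - \frac{18}{5}\right)\right)} = \frac{483}{\left(-79\right) \left(-141 + \left(1 - \frac{18}{5}\right)\right)} = \frac{483}{\left(-79\right) \left(-141 - \frac{13}{5}\right)} = \frac{483}{\left(-79\right) \left(- \frac{718}{5}\right)} = \frac{483}{\frac{56722}{5}} = 483 \cdot \frac{5}{56722} = \frac{2415}{56722}$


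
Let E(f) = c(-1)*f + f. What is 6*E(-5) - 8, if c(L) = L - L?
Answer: -38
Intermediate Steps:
c(L) = 0
E(f) = f (E(f) = 0*f + f = 0 + f = f)
6*E(-5) - 8 = 6*(-5) - 8 = -30 - 8 = -38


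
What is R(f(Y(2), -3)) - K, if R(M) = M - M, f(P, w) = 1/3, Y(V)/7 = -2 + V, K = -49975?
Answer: 49975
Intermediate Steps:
Y(V) = -14 + 7*V (Y(V) = 7*(-2 + V) = -14 + 7*V)
f(P, w) = 1/3
R(M) = 0
R(f(Y(2), -3)) - K = 0 - 1*(-49975) = 0 + 49975 = 49975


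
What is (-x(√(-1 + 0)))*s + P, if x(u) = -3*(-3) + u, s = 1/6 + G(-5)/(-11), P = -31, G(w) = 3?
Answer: -661/22 + 7*I/66 ≈ -30.045 + 0.10606*I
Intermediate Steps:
s = -7/66 (s = 1/6 + 3/(-11) = 1*(⅙) + 3*(-1/11) = ⅙ - 3/11 = -7/66 ≈ -0.10606)
x(u) = 9 + u
(-x(√(-1 + 0)))*s + P = -(9 + √(-1 + 0))*(-7/66) - 31 = -(9 + √(-1))*(-7/66) - 31 = -(9 + I)*(-7/66) - 31 = (-9 - I)*(-7/66) - 31 = (21/22 + 7*I/66) - 31 = -661/22 + 7*I/66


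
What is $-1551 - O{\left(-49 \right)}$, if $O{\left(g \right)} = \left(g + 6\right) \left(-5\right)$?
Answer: $-1766$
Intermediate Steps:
$O{\left(g \right)} = -30 - 5 g$ ($O{\left(g \right)} = \left(6 + g\right) \left(-5\right) = -30 - 5 g$)
$-1551 - O{\left(-49 \right)} = -1551 - \left(-30 - -245\right) = -1551 - \left(-30 + 245\right) = -1551 - 215 = -1766$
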